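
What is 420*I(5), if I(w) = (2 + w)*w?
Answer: 14700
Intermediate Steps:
I(w) = w*(2 + w)
420*I(5) = 420*(5*(2 + 5)) = 420*(5*7) = 420*35 = 14700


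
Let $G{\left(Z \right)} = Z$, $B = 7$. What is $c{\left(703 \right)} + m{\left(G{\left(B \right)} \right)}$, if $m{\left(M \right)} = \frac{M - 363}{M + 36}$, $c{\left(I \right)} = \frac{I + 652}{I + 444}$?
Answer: $- \frac{350067}{49321} \approx -7.0977$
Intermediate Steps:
$c{\left(I \right)} = \frac{652 + I}{444 + I}$
$m{\left(M \right)} = \frac{-363 + M}{36 + M}$
$c{\left(703 \right)} + m{\left(G{\left(B \right)} \right)} = \frac{652 + 703}{444 + 703} + \frac{-363 + 7}{36 + 7} = \frac{1}{1147} \cdot 1355 + \frac{1}{43} \left(-356\right) = \frac{1355}{1147} - \frac{356}{43} = - \frac{350067}{49321}$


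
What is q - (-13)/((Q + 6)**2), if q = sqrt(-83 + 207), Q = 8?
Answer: 13/196 + 2*sqrt(31) ≈ 11.202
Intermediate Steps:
q = 2*sqrt(31) (q = sqrt(124) = 2*sqrt(31) ≈ 11.136)
q - (-13)/((Q + 6)**2) = 2*sqrt(31) - (-13)/((8 + 6)**2) = 2*sqrt(31) - (-13)/(14**2) = 2*sqrt(31) - (-13)/196 = 2*sqrt(31) - 1*(-13/196) = 2*sqrt(31) + 13/196 = 13/196 + 2*sqrt(31)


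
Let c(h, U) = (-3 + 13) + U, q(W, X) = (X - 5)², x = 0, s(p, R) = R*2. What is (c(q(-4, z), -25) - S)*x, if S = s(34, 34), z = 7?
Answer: 0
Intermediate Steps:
s(p, R) = 2*R
q(W, X) = (-5 + X)²
c(h, U) = 10 + U
S = 68 (S = 2*34 = 68)
(c(q(-4, z), -25) - S)*x = ((10 - 25) - 1*68)*0 = (-15 - 68)*0 = -83*0 = 0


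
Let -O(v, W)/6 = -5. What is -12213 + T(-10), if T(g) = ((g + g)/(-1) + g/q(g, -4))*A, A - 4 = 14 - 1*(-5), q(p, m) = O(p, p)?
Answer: -35282/3 ≈ -11761.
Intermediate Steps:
O(v, W) = 30 (O(v, W) = -6*(-5) = 30)
q(p, m) = 30
A = 23 (A = 4 + (14 - 1*(-5)) = 4 + (14 + 5) = 4 + 19 = 23)
T(g) = -1357*g/30 (T(g) = ((g + g)/(-1) + g/30)*23 = ((2*g)*(-1) + g*(1/30))*23 = (-2*g + g/30)*23 = -59*g/30*23 = -1357*g/30)
-12213 + T(-10) = -12213 - 1357/30*(-10) = -12213 + 1357/3 = -35282/3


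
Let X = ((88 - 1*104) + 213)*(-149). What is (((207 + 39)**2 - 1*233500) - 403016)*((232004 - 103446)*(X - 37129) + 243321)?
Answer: 4922812589760000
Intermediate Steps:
X = -29353 (X = ((88 - 104) + 213)*(-149) = (-16 + 213)*(-149) = 197*(-149) = -29353)
(((207 + 39)**2 - 1*233500) - 403016)*((232004 - 103446)*(X - 37129) + 243321) = (((207 + 39)**2 - 1*233500) - 403016)*((232004 - 103446)*(-29353 - 37129) + 243321) = ((246**2 - 233500) - 403016)*(128558*(-66482) + 243321) = ((60516 - 233500) - 403016)*(-8546792956 + 243321) = (-172984 - 403016)*(-8546549635) = -576000*(-8546549635) = 4922812589760000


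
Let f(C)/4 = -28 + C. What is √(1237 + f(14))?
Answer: √1181 ≈ 34.366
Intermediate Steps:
f(C) = -112 + 4*C (f(C) = 4*(-28 + C) = -112 + 4*C)
√(1237 + f(14)) = √(1237 + (-112 + 4*14)) = √(1237 + (-112 + 56)) = √(1237 - 56) = √1181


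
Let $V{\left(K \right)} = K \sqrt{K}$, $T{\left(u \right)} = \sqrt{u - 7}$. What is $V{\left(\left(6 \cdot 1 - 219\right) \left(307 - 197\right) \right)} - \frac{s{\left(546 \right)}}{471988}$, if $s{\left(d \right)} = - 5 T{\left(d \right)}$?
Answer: $\frac{35 \sqrt{11}}{471988} - 23430 i \sqrt{23430} \approx 0.00024594 - 3.5864 \cdot 10^{6} i$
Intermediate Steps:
$T{\left(u \right)} = \sqrt{-7 + u}$
$s{\left(d \right)} = - 5 \sqrt{-7 + d}$
$V{\left(K \right)} = K^{\frac{3}{2}}$
$V{\left(\left(6 \cdot 1 - 219\right) \left(307 - 197\right) \right)} - \frac{s{\left(546 \right)}}{471988} = \left(\left(6 \cdot 1 - 219\right) \left(307 - 197\right)\right)^{\frac{3}{2}} - \frac{\left(-5\right) \sqrt{-7 + 546}}{471988} = \left(\left(6 - 219\right) 110\right)^{\frac{3}{2}} - - 5 \sqrt{539} \cdot \frac{1}{471988} = \left(\left(-213\right) 110\right)^{\frac{3}{2}} - - 5 \cdot 7 \sqrt{11} \cdot \frac{1}{471988} = \left(-23430\right)^{\frac{3}{2}} - - 35 \sqrt{11} \cdot \frac{1}{471988} = - 23430 i \sqrt{23430} - - \frac{35 \sqrt{11}}{471988} = - 23430 i \sqrt{23430} + \frac{35 \sqrt{11}}{471988} = \frac{35 \sqrt{11}}{471988} - 23430 i \sqrt{23430}$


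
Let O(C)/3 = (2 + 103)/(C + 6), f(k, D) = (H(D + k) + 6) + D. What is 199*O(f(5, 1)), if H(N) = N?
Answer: 62685/19 ≈ 3299.2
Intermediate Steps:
f(k, D) = 6 + k + 2*D (f(k, D) = ((D + k) + 6) + D = (6 + D + k) + D = 6 + k + 2*D)
O(C) = 315/(6 + C) (O(C) = 3*((2 + 103)/(C + 6)) = 3*(105/(6 + C)) = 315/(6 + C))
199*O(f(5, 1)) = 199*(315/(6 + (6 + 5 + 2*1))) = 199*(315/(6 + (6 + 5 + 2))) = 199*(315/(6 + 13)) = 199*(315/19) = 62685/19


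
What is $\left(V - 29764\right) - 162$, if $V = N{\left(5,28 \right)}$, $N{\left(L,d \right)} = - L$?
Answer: $-29931$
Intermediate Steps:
$V = -5$ ($V = \left(-1\right) 5 = -5$)
$\left(V - 29764\right) - 162 = \left(-5 - 29764\right) - 162 = -29769 - 162 = -29931$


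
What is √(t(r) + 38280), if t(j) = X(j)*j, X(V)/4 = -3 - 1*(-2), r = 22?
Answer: 4*√2387 ≈ 195.43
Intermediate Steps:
X(V) = -4 (X(V) = 4*(-3 - 1*(-2)) = 4*(-3 + 2) = 4*(-1) = -4)
t(j) = -4*j
√(t(r) + 38280) = √(-4*22 + 38280) = √(-88 + 38280) = √38192 = 4*√2387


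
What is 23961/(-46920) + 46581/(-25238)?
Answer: -465051373/197361160 ≈ -2.3563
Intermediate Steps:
23961/(-46920) + 46581/(-25238) = 23961*(-1/46920) + 46581*(-1/25238) = -7987/15640 - 46581/25238 = -465051373/197361160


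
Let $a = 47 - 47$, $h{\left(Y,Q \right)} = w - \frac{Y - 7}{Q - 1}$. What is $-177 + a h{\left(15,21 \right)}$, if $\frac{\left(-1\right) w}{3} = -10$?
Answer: $-177$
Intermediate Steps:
$w = 30$ ($w = \left(-3\right) \left(-10\right) = 30$)
$h{\left(Y,Q \right)} = 30 - \frac{-7 + Y}{-1 + Q}$ ($h{\left(Y,Q \right)} = 30 - \frac{Y - 7}{Q - 1} = 30 - \frac{-7 + Y}{-1 + Q}$)
$a = 0$ ($a = 47 - 47 = 0$)
$-177 + a h{\left(15,21 \right)} = -177 + 0 \frac{-23 - 15 + 30 \cdot 21}{-1 + 21} = -177 + 0 \frac{-23 - 15 + 630}{20} = -177 + 0 \cdot \frac{1}{20} \cdot 592 = -177 + 0 \cdot \frac{148}{5} = -177 + 0 = -177$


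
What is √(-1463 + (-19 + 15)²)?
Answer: I*√1447 ≈ 38.039*I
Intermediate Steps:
√(-1463 + (-19 + 15)²) = √(-1463 + (-4)²) = √(-1463 + 16) = √(-1447) = I*√1447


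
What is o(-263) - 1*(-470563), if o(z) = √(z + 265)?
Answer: 470563 + √2 ≈ 4.7056e+5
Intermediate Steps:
o(z) = √(265 + z)
o(-263) - 1*(-470563) = √(265 - 263) - 1*(-470563) = √2 + 470563 = 470563 + √2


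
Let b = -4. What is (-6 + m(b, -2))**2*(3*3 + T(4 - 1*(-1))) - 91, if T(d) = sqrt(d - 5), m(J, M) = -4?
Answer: 809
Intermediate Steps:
T(d) = sqrt(-5 + d)
(-6 + m(b, -2))**2*(3*3 + T(4 - 1*(-1))) - 91 = (-6 - 4)**2*(3*3 + sqrt(-5 + (4 - 1*(-1)))) - 91 = (-10)**2*(9 + sqrt(-5 + (4 + 1))) - 91 = 100*(9 + sqrt(-5 + 5)) - 91 = 100*(9 + sqrt(0)) - 91 = 100*(9 + 0) - 91 = 100*9 - 91 = 900 - 91 = 809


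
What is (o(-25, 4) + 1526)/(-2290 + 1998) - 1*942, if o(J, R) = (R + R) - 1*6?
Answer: -69148/73 ≈ -947.23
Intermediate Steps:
o(J, R) = -6 + 2*R (o(J, R) = 2*R - 6 = -6 + 2*R)
(o(-25, 4) + 1526)/(-2290 + 1998) - 1*942 = ((-6 + 2*4) + 1526)/(-2290 + 1998) - 1*942 = ((-6 + 8) + 1526)/(-292) - 942 = (2 + 1526)*(-1/292) - 942 = 1528*(-1/292) - 942 = -382/73 - 942 = -69148/73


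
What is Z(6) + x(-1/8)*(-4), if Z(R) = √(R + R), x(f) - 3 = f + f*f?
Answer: -185/16 + 2*√3 ≈ -8.0984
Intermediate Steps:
x(f) = 3 + f + f² (x(f) = 3 + (f + f*f) = 3 + (f + f²) = 3 + f + f²)
Z(R) = √2*√R (Z(R) = √(2*R) = √2*√R)
Z(6) + x(-1/8)*(-4) = √2*√6 + (3 - 1/8 + (-1/8)²)*(-4) = 2*√3 + (3 - 1*⅛ + (-1*⅛)²)*(-4) = 2*√3 + (3 - ⅛ + (-⅛)²)*(-4) = 2*√3 + (3 - ⅛ + 1/64)*(-4) = 2*√3 + (185/64)*(-4) = 2*√3 - 185/16 = -185/16 + 2*√3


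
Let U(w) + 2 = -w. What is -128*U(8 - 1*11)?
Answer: -128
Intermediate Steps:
U(w) = -2 - w
-128*U(8 - 1*11) = -128*(-2 - (8 - 1*11)) = -128*(-2 - (8 - 11)) = -128*(-2 - 1*(-3)) = -128*(-2 + 3) = -128*1 = -128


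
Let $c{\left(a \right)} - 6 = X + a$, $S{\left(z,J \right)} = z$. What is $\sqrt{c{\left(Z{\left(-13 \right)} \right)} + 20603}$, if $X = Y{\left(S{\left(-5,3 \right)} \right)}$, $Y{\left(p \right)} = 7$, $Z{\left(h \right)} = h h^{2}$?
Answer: $\sqrt{18419} \approx 135.72$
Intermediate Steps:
$Z{\left(h \right)} = h^{3}$
$X = 7$
$c{\left(a \right)} = 13 + a$ ($c{\left(a \right)} = 6 + \left(7 + a\right) = 13 + a$)
$\sqrt{c{\left(Z{\left(-13 \right)} \right)} + 20603} = \sqrt{\left(13 + \left(-13\right)^{3}\right) + 20603} = \sqrt{\left(13 - 2197\right) + 20603} = \sqrt{-2184 + 20603} = \sqrt{18419}$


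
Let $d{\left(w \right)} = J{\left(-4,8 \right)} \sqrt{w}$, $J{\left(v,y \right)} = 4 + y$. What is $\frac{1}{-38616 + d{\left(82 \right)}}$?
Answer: $- \frac{1609}{62132652} - \frac{\sqrt{82}}{124265304} \approx -2.5969 \cdot 10^{-5}$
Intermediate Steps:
$d{\left(w \right)} = 12 \sqrt{w}$ ($d{\left(w \right)} = \left(4 + 8\right) \sqrt{w} = 12 \sqrt{w}$)
$\frac{1}{-38616 + d{\left(82 \right)}} = \frac{1}{-38616 + 12 \sqrt{82}}$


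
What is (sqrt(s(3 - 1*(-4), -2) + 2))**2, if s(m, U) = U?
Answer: 0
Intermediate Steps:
(sqrt(s(3 - 1*(-4), -2) + 2))**2 = (sqrt(-2 + 2))**2 = (sqrt(0))**2 = 0**2 = 0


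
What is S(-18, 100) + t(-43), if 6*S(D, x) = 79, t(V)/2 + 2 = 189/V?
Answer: 97/258 ≈ 0.37597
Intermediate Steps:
t(V) = -4 + 378/V (t(V) = -4 + 2*(189/V) = -4 + 378/V)
S(D, x) = 79/6 (S(D, x) = (⅙)*79 = 79/6)
S(-18, 100) + t(-43) = 79/6 + (-4 + 378/(-43)) = 79/6 + (-4 + 378*(-1/43)) = 79/6 + (-4 - 378/43) = 79/6 - 550/43 = 97/258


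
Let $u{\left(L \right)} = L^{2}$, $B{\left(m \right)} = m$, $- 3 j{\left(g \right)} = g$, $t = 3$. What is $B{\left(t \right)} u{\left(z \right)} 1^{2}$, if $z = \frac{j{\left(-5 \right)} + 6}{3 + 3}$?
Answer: $\frac{529}{108} \approx 4.8981$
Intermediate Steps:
$j{\left(g \right)} = - \frac{g}{3}$
$z = \frac{23}{18}$ ($z = \frac{\left(- \frac{1}{3}\right) \left(-5\right) + 6}{3 + 3} = \frac{\frac{5}{3} + 6}{6} = \frac{23}{3} \cdot \frac{1}{6} = \frac{23}{18} \approx 1.2778$)
$B{\left(t \right)} u{\left(z \right)} 1^{2} = 3 \left(\frac{23}{18}\right)^{2} \cdot 1^{2} = 3 \cdot \frac{529}{324} \cdot 1 = \frac{529}{108} \cdot 1 = \frac{529}{108}$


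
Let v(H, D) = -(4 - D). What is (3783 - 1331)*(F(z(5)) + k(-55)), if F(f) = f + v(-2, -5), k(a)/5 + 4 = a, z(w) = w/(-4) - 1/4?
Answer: -749086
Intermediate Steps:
z(w) = -¼ - w/4 (z(w) = w*(-¼) - 1*¼ = -w/4 - ¼ = -¼ - w/4)
v(H, D) = -4 + D
k(a) = -20 + 5*a
F(f) = -9 + f (F(f) = f + (-4 - 5) = f - 9 = -9 + f)
(3783 - 1331)*(F(z(5)) + k(-55)) = (3783 - 1331)*((-9 + (-¼ - ¼*5)) + (-20 + 5*(-55))) = 2452*((-9 + (-¼ - 5/4)) + (-20 - 275)) = 2452*((-9 - 3/2) - 295) = 2452*(-21/2 - 295) = 2452*(-611/2) = -749086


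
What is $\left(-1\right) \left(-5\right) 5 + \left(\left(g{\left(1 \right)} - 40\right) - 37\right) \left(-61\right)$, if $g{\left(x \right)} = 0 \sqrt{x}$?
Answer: $4722$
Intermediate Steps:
$g{\left(x \right)} = 0$
$\left(-1\right) \left(-5\right) 5 + \left(\left(g{\left(1 \right)} - 40\right) - 37\right) \left(-61\right) = \left(-1\right) \left(-5\right) 5 + \left(\left(0 - 40\right) - 37\right) \left(-61\right) = 5 \cdot 5 + \left(-40 - 37\right) \left(-61\right) = 25 - -4697 = 25 + 4697 = 4722$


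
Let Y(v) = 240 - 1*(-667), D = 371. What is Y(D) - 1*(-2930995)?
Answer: 2931902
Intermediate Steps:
Y(v) = 907 (Y(v) = 240 + 667 = 907)
Y(D) - 1*(-2930995) = 907 - 1*(-2930995) = 907 + 2930995 = 2931902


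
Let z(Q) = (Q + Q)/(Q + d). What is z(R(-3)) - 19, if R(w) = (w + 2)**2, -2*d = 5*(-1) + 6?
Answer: -15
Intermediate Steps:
d = -1/2 (d = -(5*(-1) + 6)/2 = -(-5 + 6)/2 = -1/2*1 = -1/2 ≈ -0.50000)
R(w) = (2 + w)**2
z(Q) = 2*Q/(-1/2 + Q) (z(Q) = (Q + Q)/(Q - 1/2) = (2*Q)/(-1/2 + Q) = 2*Q/(-1/2 + Q))
z(R(-3)) - 19 = 4*(2 - 3)**2/(-1 + 2*(2 - 3)**2) - 19 = 4*(-1)**2/(-1 + 2*(-1)**2) - 19 = 4*1/(-1 + 2*1) - 19 = 4*1/(-1 + 2) - 19 = 4*1/1 - 19 = 4*1*1 - 19 = 4 - 19 = -15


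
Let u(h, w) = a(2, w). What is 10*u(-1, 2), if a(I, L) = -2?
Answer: -20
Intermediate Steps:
u(h, w) = -2
10*u(-1, 2) = 10*(-2) = -20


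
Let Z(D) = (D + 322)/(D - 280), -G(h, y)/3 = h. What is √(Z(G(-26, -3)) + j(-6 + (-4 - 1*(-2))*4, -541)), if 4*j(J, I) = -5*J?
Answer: √633270/202 ≈ 3.9395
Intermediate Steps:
G(h, y) = -3*h
j(J, I) = -5*J/4 (j(J, I) = (-5*J)/4 = -5*J/4)
Z(D) = (322 + D)/(-280 + D)
√(Z(G(-26, -3)) + j(-6 + (-4 - 1*(-2))*4, -541)) = √((322 - 3*(-26))/(-280 - 3*(-26)) - 5*(-6 + (-4 - 1*(-2))*4)/4) = √((322 + 78)/(-280 + 78) - 5*(-6 + (-4 + 2)*4)/4) = √(400/(-202) - 5*(-6 - 2*4)/4) = √(-1/202*400 - 5*(-6 - 8)/4) = √(-200/101 - 5/4*(-14)) = √(-200/101 + 35/2) = √(3135/202) = √633270/202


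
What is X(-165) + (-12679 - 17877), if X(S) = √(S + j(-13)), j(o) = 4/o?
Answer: -30556 + I*√27937/13 ≈ -30556.0 + 12.857*I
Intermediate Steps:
X(S) = √(-4/13 + S) (X(S) = √(S + 4/(-13)) = √(S + 4*(-1/13)) = √(S - 4/13) = √(-4/13 + S))
X(-165) + (-12679 - 17877) = √(-52 + 169*(-165))/13 + (-12679 - 17877) = √(-52 - 27885)/13 - 30556 = √(-27937)/13 - 30556 = (I*√27937)/13 - 30556 = I*√27937/13 - 30556 = -30556 + I*√27937/13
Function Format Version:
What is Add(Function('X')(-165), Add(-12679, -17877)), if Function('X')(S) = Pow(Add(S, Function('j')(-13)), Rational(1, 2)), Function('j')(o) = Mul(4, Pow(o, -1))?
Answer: Add(-30556, Mul(Rational(1, 13), I, Pow(27937, Rational(1, 2)))) ≈ Add(-30556., Mul(12.857, I))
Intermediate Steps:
Function('X')(S) = Pow(Add(Rational(-4, 13), S), Rational(1, 2)) (Function('X')(S) = Pow(Add(S, Mul(4, Pow(-13, -1))), Rational(1, 2)) = Pow(Add(S, Mul(4, Rational(-1, 13))), Rational(1, 2)) = Pow(Add(S, Rational(-4, 13)), Rational(1, 2)) = Pow(Add(Rational(-4, 13), S), Rational(1, 2)))
Add(Function('X')(-165), Add(-12679, -17877)) = Add(Mul(Rational(1, 13), Pow(Add(-52, Mul(169, -165)), Rational(1, 2))), Add(-12679, -17877)) = Add(Mul(Rational(1, 13), Pow(Add(-52, -27885), Rational(1, 2))), -30556) = Add(Mul(Rational(1, 13), Pow(-27937, Rational(1, 2))), -30556) = Add(Mul(Rational(1, 13), Mul(I, Pow(27937, Rational(1, 2)))), -30556) = Add(Mul(Rational(1, 13), I, Pow(27937, Rational(1, 2))), -30556) = Add(-30556, Mul(Rational(1, 13), I, Pow(27937, Rational(1, 2))))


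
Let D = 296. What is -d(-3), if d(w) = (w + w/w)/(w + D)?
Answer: 2/293 ≈ 0.0068259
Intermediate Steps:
d(w) = (1 + w)/(296 + w) (d(w) = (w + w/w)/(w + 296) = (w + 1)/(296 + w) = (1 + w)/(296 + w))
-d(-3) = -(1 - 3)/(296 - 3) = -(-2)/293 = -1*(-2/293) = 2/293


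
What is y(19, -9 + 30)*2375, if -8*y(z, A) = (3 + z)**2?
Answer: -287375/2 ≈ -1.4369e+5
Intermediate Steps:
y(z, A) = -(3 + z)**2/8
y(19, -9 + 30)*2375 = -(3 + 19)**2/8*2375 = -1/8*22**2*2375 = -1/8*484*2375 = -121/2*2375 = -287375/2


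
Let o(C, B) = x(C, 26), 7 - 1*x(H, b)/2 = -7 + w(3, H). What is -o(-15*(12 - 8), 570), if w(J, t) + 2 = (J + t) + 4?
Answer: -138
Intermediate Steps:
w(J, t) = 2 + J + t (w(J, t) = -2 + ((J + t) + 4) = -2 + (4 + J + t) = 2 + J + t)
x(H, b) = 18 - 2*H (x(H, b) = 14 - 2*(-7 + (2 + 3 + H)) = 14 - 2*(-7 + (5 + H)) = 14 - 2*(-2 + H) = 14 + (4 - 2*H) = 18 - 2*H)
o(C, B) = 18 - 2*C
-o(-15*(12 - 8), 570) = -(18 - (-30)*(12 - 8)) = -(18 - (-30)*4) = -(18 - 2*(-60)) = -(18 + 120) = -1*138 = -138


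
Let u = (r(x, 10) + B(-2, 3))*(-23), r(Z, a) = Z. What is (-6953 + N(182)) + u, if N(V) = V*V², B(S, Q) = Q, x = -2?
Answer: 6021592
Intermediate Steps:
N(V) = V³
u = -23 (u = (-2 + 3)*(-23) = 1*(-23) = -23)
(-6953 + N(182)) + u = (-6953 + 182³) - 23 = (-6953 + 6028568) - 23 = 6021615 - 23 = 6021592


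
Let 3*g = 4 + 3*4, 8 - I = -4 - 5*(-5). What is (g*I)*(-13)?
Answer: 2704/3 ≈ 901.33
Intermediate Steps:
I = -13 (I = 8 - (-4 - 5*(-5)) = 8 - (-4 + 25) = 8 - 1*21 = 8 - 21 = -13)
g = 16/3 (g = (4 + 3*4)/3 = (4 + 12)/3 = (⅓)*16 = 16/3 ≈ 5.3333)
(g*I)*(-13) = ((16/3)*(-13))*(-13) = -208/3*(-13) = 2704/3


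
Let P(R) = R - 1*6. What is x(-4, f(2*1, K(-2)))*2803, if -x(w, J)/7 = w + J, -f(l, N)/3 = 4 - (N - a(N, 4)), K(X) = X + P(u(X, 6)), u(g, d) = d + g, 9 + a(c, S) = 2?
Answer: 137347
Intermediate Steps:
a(c, S) = -7 (a(c, S) = -9 + 2 = -7)
P(R) = -6 + R (P(R) = R - 6 = -6 + R)
K(X) = 2*X (K(X) = X + (-6 + (6 + X)) = X + X = 2*X)
f(l, N) = 9 + 3*N (f(l, N) = -3*(4 - (N - 1*(-7))) = -3*(4 - (N + 7)) = -3*(4 - (7 + N)) = -3*(4 + (-7 - N)) = -3*(-3 - N) = 9 + 3*N)
x(w, J) = -7*J - 7*w (x(w, J) = -7*(w + J) = -7*(J + w) = -7*J - 7*w)
x(-4, f(2*1, K(-2)))*2803 = (-7*(9 + 3*(2*(-2))) - 7*(-4))*2803 = (-7*(9 + 3*(-4)) + 28)*2803 = (-7*(9 - 12) + 28)*2803 = (-7*(-3) + 28)*2803 = (21 + 28)*2803 = 49*2803 = 137347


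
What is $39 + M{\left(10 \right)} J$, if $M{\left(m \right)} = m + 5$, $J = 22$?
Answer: $369$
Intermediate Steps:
$M{\left(m \right)} = 5 + m$
$39 + M{\left(10 \right)} J = 39 + \left(5 + 10\right) 22 = 39 + 15 \cdot 22 = 39 + 330 = 369$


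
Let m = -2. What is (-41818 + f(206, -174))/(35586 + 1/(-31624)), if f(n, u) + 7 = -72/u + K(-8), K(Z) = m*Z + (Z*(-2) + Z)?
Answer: -38335150408/32635778227 ≈ -1.1746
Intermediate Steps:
K(Z) = -3*Z (K(Z) = -2*Z + (Z*(-2) + Z) = -2*Z + (-2*Z + Z) = -2*Z - Z = -3*Z)
f(n, u) = 17 - 72/u (f(n, u) = -7 + (-72/u - 3*(-8)) = -7 + (-72/u + 24) = -7 + (24 - 72/u) = 17 - 72/u)
(-41818 + f(206, -174))/(35586 + 1/(-31624)) = (-41818 + (17 - 72/(-174)))/(35586 + 1/(-31624)) = (-41818 + (17 - 72*(-1/174)))/(35586 - 1/31624) = (-41818 + (17 + 12/29))/(1125371663/31624) = (-41818 + 505/29)*(31624/1125371663) = -1212217/29*31624/1125371663 = -38335150408/32635778227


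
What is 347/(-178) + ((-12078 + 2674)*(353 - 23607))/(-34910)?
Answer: -19468631709/3106990 ≈ -6266.1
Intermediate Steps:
347/(-178) + ((-12078 + 2674)*(353 - 23607))/(-34910) = 347*(-1/178) - 9404*(-23254)*(-1/34910) = -347/178 + 218680616*(-1/34910) = -347/178 - 109340308/17455 = -19468631709/3106990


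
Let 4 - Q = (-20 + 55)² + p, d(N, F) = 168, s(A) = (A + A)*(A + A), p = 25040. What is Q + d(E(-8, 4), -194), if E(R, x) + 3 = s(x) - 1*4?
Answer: -26093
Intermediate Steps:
s(A) = 4*A² (s(A) = (2*A)*(2*A) = 4*A²)
E(R, x) = -7 + 4*x² (E(R, x) = -3 + (4*x² - 1*4) = -3 + (4*x² - 4) = -3 + (-4 + 4*x²) = -7 + 4*x²)
Q = -26261 (Q = 4 - ((-20 + 55)² + 25040) = 4 - (35² + 25040) = 4 - (1225 + 25040) = 4 - 1*26265 = 4 - 26265 = -26261)
Q + d(E(-8, 4), -194) = -26261 + 168 = -26093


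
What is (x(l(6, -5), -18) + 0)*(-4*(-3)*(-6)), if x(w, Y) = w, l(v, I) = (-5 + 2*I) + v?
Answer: 648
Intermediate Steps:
l(v, I) = -5 + v + 2*I
(x(l(6, -5), -18) + 0)*(-4*(-3)*(-6)) = ((-5 + 6 + 2*(-5)) + 0)*(-4*(-3)*(-6)) = ((-5 + 6 - 10) + 0)*(12*(-6)) = (-9 + 0)*(-72) = -9*(-72) = 648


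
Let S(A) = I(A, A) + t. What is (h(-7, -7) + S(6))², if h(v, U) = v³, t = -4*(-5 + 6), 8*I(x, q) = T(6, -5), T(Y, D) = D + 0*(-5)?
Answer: 7733961/64 ≈ 1.2084e+5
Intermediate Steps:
T(Y, D) = D (T(Y, D) = D + 0 = D)
I(x, q) = -5/8 (I(x, q) = (⅛)*(-5) = -5/8)
t = -4 (t = -4*1 = -4)
S(A) = -37/8 (S(A) = -5/8 - 4 = -37/8)
(h(-7, -7) + S(6))² = ((-7)³ - 37/8)² = (-343 - 37/8)² = (-2781/8)² = 7733961/64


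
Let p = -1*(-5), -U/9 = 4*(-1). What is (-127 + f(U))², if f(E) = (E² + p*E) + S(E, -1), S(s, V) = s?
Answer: 1918225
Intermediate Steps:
U = 36 (U = -36*(-1) = -9*(-4) = 36)
p = 5
f(E) = E² + 6*E (f(E) = (E² + 5*E) + E = E² + 6*E)
(-127 + f(U))² = (-127 + 36*(6 + 36))² = (-127 + 36*42)² = (-127 + 1512)² = 1385² = 1918225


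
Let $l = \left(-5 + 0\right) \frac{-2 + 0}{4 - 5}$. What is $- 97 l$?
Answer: $970$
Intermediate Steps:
$l = -10$ ($l = - 5 \left(- \frac{2}{-1}\right) = - 5 \left(\left(-2\right) \left(-1\right)\right) = \left(-5\right) 2 = -10$)
$- 97 l = \left(-97\right) \left(-10\right) = 970$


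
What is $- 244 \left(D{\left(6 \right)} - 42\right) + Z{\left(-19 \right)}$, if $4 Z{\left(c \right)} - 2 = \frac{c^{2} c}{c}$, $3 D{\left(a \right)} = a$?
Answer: $\frac{39403}{4} \approx 9850.8$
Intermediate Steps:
$D{\left(a \right)} = \frac{a}{3}$
$Z{\left(c \right)} = \frac{1}{2} + \frac{c^{2}}{4}$ ($Z{\left(c \right)} = \frac{1}{2} + \frac{c^{2} c \frac{1}{c}}{4} = \frac{1}{2} + \frac{c^{3} \frac{1}{c}}{4} = \frac{1}{2} + \frac{c^{2}}{4}$)
$- 244 \left(D{\left(6 \right)} - 42\right) + Z{\left(-19 \right)} = - 244 \left(\frac{1}{3} \cdot 6 - 42\right) + \left(\frac{1}{2} + \frac{\left(-19\right)^{2}}{4}\right) = - 244 \left(2 - 42\right) + \left(\frac{1}{2} + \frac{1}{4} \cdot 361\right) = \left(-244\right) \left(-40\right) + \left(\frac{1}{2} + \frac{361}{4}\right) = 9760 + \frac{363}{4} = \frac{39403}{4}$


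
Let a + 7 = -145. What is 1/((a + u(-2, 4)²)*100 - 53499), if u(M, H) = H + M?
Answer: -1/68299 ≈ -1.4641e-5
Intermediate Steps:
a = -152 (a = -7 - 145 = -152)
1/((a + u(-2, 4)²)*100 - 53499) = 1/((-152 + (4 - 2)²)*100 - 53499) = 1/((-152 + 2²)*100 - 53499) = 1/((-152 + 4)*100 - 53499) = 1/(-148*100 - 53499) = 1/(-14800 - 53499) = 1/(-68299) = -1/68299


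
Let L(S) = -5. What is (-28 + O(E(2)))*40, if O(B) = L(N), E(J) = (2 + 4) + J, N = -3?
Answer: -1320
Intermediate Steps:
E(J) = 6 + J
O(B) = -5
(-28 + O(E(2)))*40 = (-28 - 5)*40 = -33*40 = -1320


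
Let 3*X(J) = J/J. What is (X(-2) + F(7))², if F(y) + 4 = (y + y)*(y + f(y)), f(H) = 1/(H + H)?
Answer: 81796/9 ≈ 9088.4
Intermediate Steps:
X(J) = ⅓ (X(J) = (J/J)/3 = (⅓)*1 = ⅓)
f(H) = 1/(2*H)
F(y) = -4 + 2*y*(y + 1/(2*y)) (F(y) = -4 + (y + y)*(y + 1/(2*y)) = -4 + (2*y)*(y + 1/(2*y)) = -4 + 2*y*(y + 1/(2*y)))
(X(-2) + F(7))² = (⅓ + (-3 + 2*7²))² = (⅓ + (-3 + 2*49))² = (⅓ + (-3 + 98))² = (⅓ + 95)² = (286/3)² = 81796/9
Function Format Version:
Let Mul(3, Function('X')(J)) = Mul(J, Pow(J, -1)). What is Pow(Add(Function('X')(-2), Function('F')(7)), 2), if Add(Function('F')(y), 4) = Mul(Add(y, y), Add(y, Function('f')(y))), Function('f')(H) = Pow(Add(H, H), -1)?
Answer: Rational(81796, 9) ≈ 9088.4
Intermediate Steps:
Function('X')(J) = Rational(1, 3) (Function('X')(J) = Mul(Rational(1, 3), Mul(J, Pow(J, -1))) = Mul(Rational(1, 3), 1) = Rational(1, 3))
Function('f')(H) = Mul(Rational(1, 2), Pow(H, -1)) (Function('f')(H) = Pow(Mul(2, H), -1) = Mul(Rational(1, 2), Pow(H, -1)))
Function('F')(y) = Add(-4, Mul(2, y, Add(y, Mul(Rational(1, 2), Pow(y, -1))))) (Function('F')(y) = Add(-4, Mul(Add(y, y), Add(y, Mul(Rational(1, 2), Pow(y, -1))))) = Add(-4, Mul(Mul(2, y), Add(y, Mul(Rational(1, 2), Pow(y, -1))))) = Add(-4, Mul(2, y, Add(y, Mul(Rational(1, 2), Pow(y, -1))))))
Pow(Add(Function('X')(-2), Function('F')(7)), 2) = Pow(Add(Rational(1, 3), Add(-3, Mul(2, Pow(7, 2)))), 2) = Pow(Add(Rational(1, 3), Add(-3, Mul(2, 49))), 2) = Pow(Add(Rational(1, 3), Add(-3, 98)), 2) = Pow(Add(Rational(1, 3), 95), 2) = Pow(Rational(286, 3), 2) = Rational(81796, 9)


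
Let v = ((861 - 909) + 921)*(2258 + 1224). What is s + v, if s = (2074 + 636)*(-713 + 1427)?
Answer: 4974726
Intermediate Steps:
v = 3039786 (v = (-48 + 921)*3482 = 873*3482 = 3039786)
s = 1934940 (s = 2710*714 = 1934940)
s + v = 1934940 + 3039786 = 4974726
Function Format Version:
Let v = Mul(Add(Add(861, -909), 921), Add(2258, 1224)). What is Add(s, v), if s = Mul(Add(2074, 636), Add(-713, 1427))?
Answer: 4974726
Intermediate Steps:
v = 3039786 (v = Mul(Add(-48, 921), 3482) = Mul(873, 3482) = 3039786)
s = 1934940 (s = Mul(2710, 714) = 1934940)
Add(s, v) = Add(1934940, 3039786) = 4974726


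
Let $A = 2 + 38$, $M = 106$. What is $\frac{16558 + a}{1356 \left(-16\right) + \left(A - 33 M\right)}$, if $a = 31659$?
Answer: $- \frac{48217}{25154} \approx -1.9169$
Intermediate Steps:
$A = 40$
$\frac{16558 + a}{1356 \left(-16\right) + \left(A - 33 M\right)} = \frac{16558 + 31659}{1356 \left(-16\right) + \left(40 - 3498\right)} = \frac{48217}{-21696 + \left(40 - 3498\right)} = \frac{48217}{-21696 - 3458} = \frac{48217}{-25154} = 48217 \left(- \frac{1}{25154}\right) = - \frac{48217}{25154}$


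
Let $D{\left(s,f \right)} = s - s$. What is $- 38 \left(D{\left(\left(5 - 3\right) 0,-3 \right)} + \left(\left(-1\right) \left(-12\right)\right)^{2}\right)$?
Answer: $-5472$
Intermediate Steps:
$D{\left(s,f \right)} = 0$
$- 38 \left(D{\left(\left(5 - 3\right) 0,-3 \right)} + \left(\left(-1\right) \left(-12\right)\right)^{2}\right) = - 38 \left(0 + \left(\left(-1\right) \left(-12\right)\right)^{2}\right) = - 38 \left(0 + 12^{2}\right) = - 38 \left(0 + 144\right) = \left(-38\right) 144 = -5472$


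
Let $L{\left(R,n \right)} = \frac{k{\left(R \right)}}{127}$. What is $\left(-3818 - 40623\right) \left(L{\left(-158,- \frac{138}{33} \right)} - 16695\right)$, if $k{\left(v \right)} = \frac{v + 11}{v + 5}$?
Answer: $\frac{4805559362506}{6477} \approx 7.4194 \cdot 10^{8}$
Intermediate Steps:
$k{\left(v \right)} = \frac{11 + v}{5 + v}$
$L{\left(R,n \right)} = \frac{11 + R}{127 \left(5 + R\right)}$ ($L{\left(R,n \right)} = \frac{\frac{1}{5 + R} \left(11 + R\right)}{127} = \frac{11 + R}{5 + R} \frac{1}{127} = \frac{11 + R}{127 \left(5 + R\right)}$)
$\left(-3818 - 40623\right) \left(L{\left(-158,- \frac{138}{33} \right)} - 16695\right) = \left(-3818 - 40623\right) \left(\frac{11 - 158}{127 \left(5 - 158\right)} - 16695\right) = - 44441 \left(\frac{1}{127} \frac{1}{-153} \left(-147\right) - 16695\right) = - 44441 \left(\frac{1}{127} \left(- \frac{1}{153}\right) \left(-147\right) - 16695\right) = - 44441 \left(\frac{49}{6477} - 16695\right) = \left(-44441\right) \left(- \frac{108133466}{6477}\right) = \frac{4805559362506}{6477}$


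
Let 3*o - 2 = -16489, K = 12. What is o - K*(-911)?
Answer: 16309/3 ≈ 5436.3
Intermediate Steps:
o = -16487/3 (o = 2/3 + (1/3)*(-16489) = 2/3 - 16489/3 = -16487/3 ≈ -5495.7)
o - K*(-911) = -16487/3 - 12*(-911) = -16487/3 - 1*(-10932) = -16487/3 + 10932 = 16309/3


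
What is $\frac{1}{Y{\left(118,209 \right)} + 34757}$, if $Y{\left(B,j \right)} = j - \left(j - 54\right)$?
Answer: $\frac{1}{34811} \approx 2.8727 \cdot 10^{-5}$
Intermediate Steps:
$Y{\left(B,j \right)} = 54$ ($Y{\left(B,j \right)} = j - \left(-54 + j\right) = 54$)
$\frac{1}{Y{\left(118,209 \right)} + 34757} = \frac{1}{54 + 34757} = \frac{1}{34811}$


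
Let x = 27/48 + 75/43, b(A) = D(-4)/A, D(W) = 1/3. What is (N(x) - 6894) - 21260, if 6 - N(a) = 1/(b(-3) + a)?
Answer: -382678252/13595 ≈ -28148.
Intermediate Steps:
D(W) = 1/3
b(A) = 1/(3*A)
x = 1587/688 (x = 27*(1/48) + 75*(1/43) = 9/16 + 75/43 = 1587/688 ≈ 2.3067)
N(a) = 6 - 1/(-1/9 + a) (N(a) = 6 - 1/((1/3)/(-3) + a) = 6 - 1/((1/3)*(-1/3) + a) = 6 - 1/(-1/9 + a))
(N(x) - 6894) - 21260 = (3*(-5 + 18*(1587/688))/(-1 + 9*(1587/688)) - 6894) - 21260 = (3*(-5 + 14283/344)/(-1 + 14283/688) - 6894) - 21260 = (3*(12563/344)/(13595/688) - 6894) - 21260 = (3*(688/13595)*(12563/344) - 6894) - 21260 = (75378/13595 - 6894) - 21260 = -93648552/13595 - 21260 = -382678252/13595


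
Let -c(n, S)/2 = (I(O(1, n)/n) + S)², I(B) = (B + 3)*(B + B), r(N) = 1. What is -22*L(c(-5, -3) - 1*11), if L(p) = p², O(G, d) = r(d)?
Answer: -17362766278/390625 ≈ -44449.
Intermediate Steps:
O(G, d) = 1
I(B) = 2*B*(3 + B) (I(B) = (3 + B)*(2*B) = 2*B*(3 + B))
c(n, S) = -2*(S + 2*(3 + 1/n)/n)² (c(n, S) = -2*(2*(1/n)*(3 + 1/n) + S)² = -2*(2*(3 + 1/n)/n + S)² = -2*(S + 2*(3 + 1/n)/n)²)
-22*L(c(-5, -3) - 1*11) = -22*(-2*(2 + 6*(-5) - 3*(-5)²)²/(-5)⁴ - 1*11)² = -22*(-2*1/625*(2 - 30 - 3*25)² - 11)² = -22*(-2*1/625*(2 - 30 - 75)² - 11)² = -22*(-2*1/625*(-103)² - 11)² = -22*(-2*1/625*10609 - 11)² = -22*(-21218/625 - 11)² = -22*(-28093/625)² = -22*789216649/390625 = -17362766278/390625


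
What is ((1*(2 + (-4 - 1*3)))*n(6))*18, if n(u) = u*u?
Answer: -3240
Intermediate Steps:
n(u) = u**2
((1*(2 + (-4 - 1*3)))*n(6))*18 = ((1*(2 + (-4 - 1*3)))*6**2)*18 = ((1*(2 + (-4 - 3)))*36)*18 = ((1*(2 - 7))*36)*18 = ((1*(-5))*36)*18 = -5*36*18 = -180*18 = -3240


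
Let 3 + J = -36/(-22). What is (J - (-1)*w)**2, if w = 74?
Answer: 638401/121 ≈ 5276.0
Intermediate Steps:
J = -15/11 (J = -3 - 36/(-22) = -3 - 36*(-1/22) = -3 + 18/11 = -15/11 ≈ -1.3636)
(J - (-1)*w)**2 = (-15/11 - (-1)*74)**2 = (-15/11 - 1*(-74))**2 = (-15/11 + 74)**2 = (799/11)**2 = 638401/121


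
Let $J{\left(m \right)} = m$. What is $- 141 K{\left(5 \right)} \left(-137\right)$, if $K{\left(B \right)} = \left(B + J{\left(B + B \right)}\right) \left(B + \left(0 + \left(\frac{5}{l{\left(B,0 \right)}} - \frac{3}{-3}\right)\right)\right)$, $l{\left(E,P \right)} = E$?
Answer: $2028285$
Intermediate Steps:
$K{\left(B \right)} = 3 B \left(1 + B + \frac{5}{B}\right)$ ($K{\left(B \right)} = \left(B + \left(B + B\right)\right) \left(B + \left(0 + \left(\frac{5}{B} - \frac{3}{-3}\right)\right)\right) = \left(B + 2 B\right) \left(B + \left(0 + \left(\frac{5}{B} - -1\right)\right)\right) = 3 B \left(B + \left(0 + \left(\frac{5}{B} + 1\right)\right)\right) = 3 B \left(B + \left(0 + \left(1 + \frac{5}{B}\right)\right)\right) = 3 B \left(B + \left(1 + \frac{5}{B}\right)\right) = 3 B \left(1 + B + \frac{5}{B}\right)$)
$- 141 K{\left(5 \right)} \left(-137\right) = - 141 \left(15 + 3 \cdot 5 \left(1 + 5\right)\right) \left(-137\right) = - 141 \left(15 + 3 \cdot 5 \cdot 6\right) \left(-137\right) = - 141 \left(15 + 90\right) \left(-137\right) = \left(-141\right) 105 \left(-137\right) = \left(-14805\right) \left(-137\right) = 2028285$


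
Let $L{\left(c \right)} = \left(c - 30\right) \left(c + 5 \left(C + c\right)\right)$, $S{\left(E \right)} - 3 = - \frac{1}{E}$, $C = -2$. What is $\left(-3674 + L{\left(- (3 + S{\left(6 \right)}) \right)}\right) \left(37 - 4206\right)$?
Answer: $\frac{17188787}{2} \approx 8.5944 \cdot 10^{6}$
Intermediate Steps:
$S{\left(E \right)} = 3 - \frac{1}{E}$
$L{\left(c \right)} = \left(-30 + c\right) \left(-10 + 6 c\right)$ ($L{\left(c \right)} = \left(c - 30\right) \left(c + 5 \left(-2 + c\right)\right) = \left(-30 + c\right) \left(c + \left(-10 + 5 c\right)\right) = \left(-30 + c\right) \left(-10 + 6 c\right)$)
$\left(-3674 + L{\left(- (3 + S{\left(6 \right)}) \right)}\right) \left(37 - 4206\right) = \left(-3674 + \left(300 - 190 \left(- (3 + \left(3 - \frac{1}{6}\right))\right) + 6 \left(- (3 + \left(3 - \frac{1}{6}\right))\right)^{2}\right)\right) \left(37 - 4206\right) = \left(-3674 + \left(300 - 190 \left(- (3 + \left(3 - \frac{1}{6}\right))\right) + 6 \left(- (3 + \left(3 - \frac{1}{6}\right))\right)^{2}\right)\right) \left(-4169\right) = \left(-3674 + \left(300 - 190 \left(- (3 + \frac{17}{6})\right) + 6 \left(- (3 + \frac{17}{6})\right)^{2}\right)\right) \left(-4169\right) = \left(-3674 + \left(300 - 190 \left(\left(-1\right) \frac{35}{6}\right) + 6 \left(\left(-1\right) \frac{35}{6}\right)^{2}\right)\right) \left(-4169\right) = \left(-3674 + \left(300 - - \frac{3325}{3} + 6 \left(- \frac{35}{6}\right)^{2}\right)\right) \left(-4169\right) = \left(-3674 + \left(300 + \frac{3325}{3} + 6 \cdot \frac{1225}{36}\right)\right) \left(-4169\right) = \left(-3674 + \left(300 + \frac{3325}{3} + \frac{1225}{6}\right)\right) \left(-4169\right) = \left(-3674 + \frac{3225}{2}\right) \left(-4169\right) = \left(- \frac{4123}{2}\right) \left(-4169\right) = \frac{17188787}{2}$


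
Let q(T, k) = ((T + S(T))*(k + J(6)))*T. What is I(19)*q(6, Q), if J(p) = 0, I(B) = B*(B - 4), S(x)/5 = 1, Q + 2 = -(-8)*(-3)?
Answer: -489060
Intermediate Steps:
Q = -26 (Q = -2 - (-8)*(-3) = -2 - 4*6 = -2 - 24 = -26)
S(x) = 5 (S(x) = 5*1 = 5)
I(B) = B*(-4 + B)
q(T, k) = T*k*(5 + T) (q(T, k) = ((T + 5)*(k + 0))*T = ((5 + T)*k)*T = (k*(5 + T))*T = T*k*(5 + T))
I(19)*q(6, Q) = (19*(-4 + 19))*(6*(-26)*(5 + 6)) = (19*15)*(6*(-26)*11) = 285*(-1716) = -489060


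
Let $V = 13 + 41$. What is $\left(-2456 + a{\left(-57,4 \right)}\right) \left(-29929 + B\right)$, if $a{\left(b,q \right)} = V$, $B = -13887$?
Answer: $105246032$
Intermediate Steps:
$V = 54$
$a{\left(b,q \right)} = 54$
$\left(-2456 + a{\left(-57,4 \right)}\right) \left(-29929 + B\right) = \left(-2456 + 54\right) \left(-29929 - 13887\right) = \left(-2402\right) \left(-43816\right) = 105246032$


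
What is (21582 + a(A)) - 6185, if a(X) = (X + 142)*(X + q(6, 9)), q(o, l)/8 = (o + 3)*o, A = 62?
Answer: 116173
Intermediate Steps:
q(o, l) = 8*o*(3 + o) (q(o, l) = 8*((o + 3)*o) = 8*((3 + o)*o) = 8*(o*(3 + o)) = 8*o*(3 + o))
a(X) = (142 + X)*(432 + X) (a(X) = (X + 142)*(X + 8*6*(3 + 6)) = (142 + X)*(X + 8*6*9) = (142 + X)*(X + 432) = (142 + X)*(432 + X))
(21582 + a(A)) - 6185 = (21582 + (61344 + 62² + 574*62)) - 6185 = (21582 + (61344 + 3844 + 35588)) - 6185 = (21582 + 100776) - 6185 = 122358 - 6185 = 116173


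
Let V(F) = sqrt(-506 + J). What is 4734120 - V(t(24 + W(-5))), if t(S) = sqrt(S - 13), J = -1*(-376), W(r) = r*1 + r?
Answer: 4734120 - I*sqrt(130) ≈ 4.7341e+6 - 11.402*I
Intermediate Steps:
W(r) = 2*r (W(r) = r + r = 2*r)
J = 376
t(S) = sqrt(-13 + S)
V(F) = I*sqrt(130) (V(F) = sqrt(-506 + 376) = sqrt(-130) = I*sqrt(130))
4734120 - V(t(24 + W(-5))) = 4734120 - I*sqrt(130)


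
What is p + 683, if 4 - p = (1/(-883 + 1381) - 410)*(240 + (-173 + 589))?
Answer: 67141775/249 ≈ 2.6965e+5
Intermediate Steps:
p = 66971708/249 (p = 4 - (1/(-883 + 1381) - 410)*(240 + (-173 + 589)) = 4 - (1/498 - 410)*(240 + 416) = 4 - (1/498 - 410)*656 = 4 - (-204179)*656/498 = 4 - 1*(-66970712/249) = 4 + 66970712/249 = 66971708/249 ≈ 2.6896e+5)
p + 683 = 66971708/249 + 683 = 67141775/249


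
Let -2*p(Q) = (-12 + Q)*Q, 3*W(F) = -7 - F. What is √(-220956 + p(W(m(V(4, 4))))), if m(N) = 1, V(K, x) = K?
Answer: 2*I*√497195/3 ≈ 470.08*I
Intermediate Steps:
W(F) = -7/3 - F/3 (W(F) = (-7 - F)/3 = -7/3 - F/3)
p(Q) = -Q*(-12 + Q)/2 (p(Q) = -(-12 + Q)*Q/2 = -Q*(-12 + Q)/2)
√(-220956 + p(W(m(V(4, 4))))) = √(-220956 + (-7/3 - ⅓*1)*(12 - (-7/3 - ⅓*1))/2) = √(-220956 + (-7/3 - ⅓)*(12 - (-7/3 - ⅓))/2) = √(-220956 + (½)*(-8/3)*(12 - 1*(-8/3))) = √(-220956 + (½)*(-8/3)*(12 + 8/3)) = √(-220956 + (½)*(-8/3)*(44/3)) = √(-220956 - 176/9) = √(-1988780/9) = 2*I*√497195/3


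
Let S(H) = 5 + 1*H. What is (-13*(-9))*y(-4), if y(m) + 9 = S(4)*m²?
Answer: 15795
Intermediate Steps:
S(H) = 5 + H
y(m) = -9 + 9*m² (y(m) = -9 + (5 + 4)*m² = -9 + 9*m²)
(-13*(-9))*y(-4) = (-13*(-9))*(-9 + 9*(-4)²) = 117*(-9 + 9*16) = 117*(-9 + 144) = 117*135 = 15795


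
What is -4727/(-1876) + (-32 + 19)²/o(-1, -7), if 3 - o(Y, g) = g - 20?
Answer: 229427/28140 ≈ 8.1531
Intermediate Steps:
o(Y, g) = 23 - g (o(Y, g) = 3 - (g - 20) = 3 - (-20 + g) = 3 + (20 - g) = 23 - g)
-4727/(-1876) + (-32 + 19)²/o(-1, -7) = -4727/(-1876) + (-32 + 19)²/(23 - 1*(-7)) = -4727*(-1/1876) + (-13)²/(23 + 7) = 4727/1876 + 169/30 = 229427/28140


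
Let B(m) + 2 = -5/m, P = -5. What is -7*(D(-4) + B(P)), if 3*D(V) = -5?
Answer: 56/3 ≈ 18.667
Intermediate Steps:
D(V) = -5/3 (D(V) = (⅓)*(-5) = -5/3)
B(m) = -2 - 5/m
-7*(D(-4) + B(P)) = -7*(-5/3 + (-2 - 5/(-5))) = -7*(-5/3 + (-2 - 5*(-⅕))) = -7*(-5/3 + (-2 + 1)) = -7*(-5/3 - 1) = -7*(-8/3) = 56/3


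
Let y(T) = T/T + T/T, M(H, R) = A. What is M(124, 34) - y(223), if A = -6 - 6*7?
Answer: -50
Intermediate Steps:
A = -48 (A = -6 - 42 = -48)
M(H, R) = -48
y(T) = 2 (y(T) = 1 + 1 = 2)
M(124, 34) - y(223) = -48 - 1*2 = -48 - 2 = -50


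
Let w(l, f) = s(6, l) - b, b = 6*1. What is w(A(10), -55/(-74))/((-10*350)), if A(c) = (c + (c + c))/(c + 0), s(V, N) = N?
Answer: 3/3500 ≈ 0.00085714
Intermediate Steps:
b = 6
A(c) = 3 (A(c) = (c + 2*c)/c = (3*c)/c = 3)
w(l, f) = -6 + l (w(l, f) = l - 1*6 = l - 6 = -6 + l)
w(A(10), -55/(-74))/((-10*350)) = (-6 + 3)/((-10*350)) = -3/(-3500) = -3*(-1/3500) = 3/3500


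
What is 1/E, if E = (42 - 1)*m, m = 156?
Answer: 1/6396 ≈ 0.00015635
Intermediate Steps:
E = 6396 (E = (42 - 1)*156 = 41*156 = 6396)
1/E = 1/6396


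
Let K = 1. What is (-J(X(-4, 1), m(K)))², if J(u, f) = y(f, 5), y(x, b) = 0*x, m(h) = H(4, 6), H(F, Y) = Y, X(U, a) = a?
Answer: 0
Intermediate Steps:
m(h) = 6
y(x, b) = 0
J(u, f) = 0
(-J(X(-4, 1), m(K)))² = (-1*0)² = 0² = 0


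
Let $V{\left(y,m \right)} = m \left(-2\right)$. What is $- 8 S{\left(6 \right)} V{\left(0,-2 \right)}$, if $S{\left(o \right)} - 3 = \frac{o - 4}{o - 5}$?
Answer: $-160$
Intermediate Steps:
$S{\left(o \right)} = 3 + \frac{-4 + o}{-5 + o}$ ($S{\left(o \right)} = 3 + \frac{o - 4}{o - 5} = 3 + \frac{-4 + o}{-5 + o}$)
$V{\left(y,m \right)} = - 2 m$
$- 8 S{\left(6 \right)} V{\left(0,-2 \right)} = - 8 \frac{-19 + 4 \cdot 6}{-5 + 6} \left(\left(-2\right) \left(-2\right)\right) = - 8 \frac{-19 + 24}{1} \cdot 4 = - 8 \cdot 1 \cdot 5 \cdot 4 = \left(-8\right) 5 \cdot 4 = \left(-40\right) 4 = -160$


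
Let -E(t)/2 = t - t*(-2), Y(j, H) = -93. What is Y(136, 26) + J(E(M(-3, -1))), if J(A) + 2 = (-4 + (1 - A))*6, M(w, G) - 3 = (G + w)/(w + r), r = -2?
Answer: 119/5 ≈ 23.800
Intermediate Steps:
M(w, G) = 3 + (G + w)/(-2 + w) (M(w, G) = 3 + (G + w)/(w - 2) = 3 + (G + w)/(-2 + w))
E(t) = -6*t (E(t) = -2*(t - t*(-2)) = -2*(t - (-2)*t) = -2*(t + 2*t) = -6*t)
J(A) = -20 - 6*A (J(A) = -2 + (-4 + (1 - A))*6 = -2 + (-3 - A)*6 = -2 + (-18 - 6*A) = -20 - 6*A)
Y(136, 26) + J(E(M(-3, -1))) = -93 + (-20 - (-36)*(-6 - 1 + 4*(-3))/(-2 - 3)) = -93 + (-20 - (-36)*(-6 - 1 - 12)/(-5)) = -93 + (-20 - (-36)*(-⅕*(-19))) = -93 + (-20 - (-36)*19/5) = -93 + (-20 - 6*(-114/5)) = -93 + (-20 + 684/5) = -93 + 584/5 = 119/5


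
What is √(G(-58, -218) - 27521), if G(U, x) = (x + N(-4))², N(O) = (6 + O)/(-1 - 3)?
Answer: √80885/2 ≈ 142.20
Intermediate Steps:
N(O) = -3/2 - O/4 (N(O) = (6 + O)/(-4) = (6 + O)*(-¼) = -3/2 - O/4)
G(U, x) = (-½ + x)² (G(U, x) = (x + (-3/2 - ¼*(-4)))² = (x + (-3/2 + 1))² = (x - ½)² = (-½ + x)²)
√(G(-58, -218) - 27521) = √((-1 + 2*(-218))²/4 - 27521) = √((-1 - 436)²/4 - 27521) = √((¼)*(-437)² - 27521) = √((¼)*190969 - 27521) = √(190969/4 - 27521) = √(80885/4) = √80885/2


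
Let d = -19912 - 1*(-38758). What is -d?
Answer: -18846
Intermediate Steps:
d = 18846 (d = -19912 + 38758 = 18846)
-d = -1*18846 = -18846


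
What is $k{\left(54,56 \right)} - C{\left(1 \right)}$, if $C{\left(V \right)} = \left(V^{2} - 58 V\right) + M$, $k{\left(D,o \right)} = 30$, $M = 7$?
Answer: $80$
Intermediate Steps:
$C{\left(V \right)} = 7 + V^{2} - 58 V$ ($C{\left(V \right)} = \left(V^{2} - 58 V\right) + 7 = 7 + V^{2} - 58 V$)
$k{\left(54,56 \right)} - C{\left(1 \right)} = 30 - \left(7 + 1^{2} - 58\right) = 30 - \left(7 + 1 - 58\right) = 30 - -50 = 30 + 50 = 80$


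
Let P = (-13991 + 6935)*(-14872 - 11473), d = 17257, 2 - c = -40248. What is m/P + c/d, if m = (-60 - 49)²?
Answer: 7482290410417/3207909252240 ≈ 2.3325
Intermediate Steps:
c = 40250 (c = 2 - 1*(-40248) = 2 + 40248 = 40250)
m = 11881 (m = (-109)² = 11881)
P = 185890320 (P = -7056*(-26345) = 185890320)
m/P + c/d = 11881/185890320 + 40250/17257 = 7482290410417/3207909252240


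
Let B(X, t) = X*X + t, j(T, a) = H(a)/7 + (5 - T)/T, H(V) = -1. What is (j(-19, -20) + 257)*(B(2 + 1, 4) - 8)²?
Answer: 849850/133 ≈ 6389.9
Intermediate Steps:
j(T, a) = -⅐ + (5 - T)/T (j(T, a) = -1/7 + (5 - T)/T = -1*⅐ + (5 - T)/T = -⅐ + (5 - T)/T)
B(X, t) = t + X² (B(X, t) = X² + t = t + X²)
(j(-19, -20) + 257)*(B(2 + 1, 4) - 8)² = ((-8/7 + 5/(-19)) + 257)*((4 + (2 + 1)²) - 8)² = ((-8/7 + 5*(-1/19)) + 257)*((4 + 3²) - 8)² = ((-8/7 - 5/19) + 257)*((4 + 9) - 8)² = (-187/133 + 257)*(13 - 8)² = (33994/133)*5² = (33994/133)*25 = 849850/133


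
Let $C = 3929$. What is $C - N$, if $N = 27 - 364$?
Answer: $4266$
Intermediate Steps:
$N = -337$ ($N = 27 - 364 = -337$)
$C - N = 3929 - -337 = 3929 + 337 = 4266$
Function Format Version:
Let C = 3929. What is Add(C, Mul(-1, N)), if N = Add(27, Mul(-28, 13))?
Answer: 4266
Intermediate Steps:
N = -337 (N = Add(27, -364) = -337)
Add(C, Mul(-1, N)) = Add(3929, Mul(-1, -337)) = Add(3929, 337) = 4266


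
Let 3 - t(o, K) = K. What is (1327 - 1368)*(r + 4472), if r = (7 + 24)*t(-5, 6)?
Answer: -179539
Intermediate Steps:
t(o, K) = 3 - K
r = -93 (r = (7 + 24)*(3 - 1*6) = 31*(3 - 6) = 31*(-3) = -93)
(1327 - 1368)*(r + 4472) = (1327 - 1368)*(-93 + 4472) = -41*4379 = -179539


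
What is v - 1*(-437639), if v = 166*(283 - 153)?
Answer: 459219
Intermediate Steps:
v = 21580 (v = 166*130 = 21580)
v - 1*(-437639) = 21580 - 1*(-437639) = 21580 + 437639 = 459219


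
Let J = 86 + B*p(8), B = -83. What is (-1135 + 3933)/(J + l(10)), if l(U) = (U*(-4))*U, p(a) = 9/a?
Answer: -22384/3259 ≈ -6.8684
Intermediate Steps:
l(U) = -4*U² (l(U) = (-4*U)*U = -4*U²)
J = -59/8 (J = 86 - 747/8 = -59/8 ≈ -7.3750)
(-1135 + 3933)/(J + l(10)) = (-1135 + 3933)/(-59/8 - 4*10²) = 2798/(-59/8 - 4*100) = 2798/(-59/8 - 400) = 2798/(-3259/8) = 2798*(-8/3259) = -22384/3259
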